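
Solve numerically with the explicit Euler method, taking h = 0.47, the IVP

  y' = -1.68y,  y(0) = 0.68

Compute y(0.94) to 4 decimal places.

0.0301

Euler: y_{n+1} = y_n + h·f(t_n, y_n).
t=0.000000, y=0.680000: f=-1.142400 → y ← 0.680000 + 0.47·(-1.142400) = 0.143072
t=0.470000, y=0.143072: f=-0.240361 → y ← 0.143072 + 0.47·(-0.240361) = 0.030102
y(0.94) ≈ 0.0301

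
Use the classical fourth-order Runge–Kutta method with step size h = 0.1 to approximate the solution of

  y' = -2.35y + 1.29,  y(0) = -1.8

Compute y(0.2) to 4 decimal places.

RK4: k1 = f(t_n, y_n); k2 = f(t_n + h/2, y_n + (h/2)·k1); k3 = f(t_n + h/2, y_n + (h/2)·k2); k4 = f(t_n + h, y_n + h·k3); y_{n+1} = y_n + (h/6)·(k1 + 2k2 + 2k3 + k4).
t=0.000000, y=-1.800000:
  k1 = f(0.000000, -1.800000) = 5.520000
  k2 = f(0.050000, -1.524000) = 4.871400
  k3 = f(0.050000, -1.556430) = 4.947610
  k4 = f(0.100000, -1.305239) = 4.357312
  y ← -1.800000 + (0.1/6)·(k1 + 2k2 + 2k3 + k4) = -1.308078
t=0.100000, y=-1.308078:
  k1 = f(0.100000, -1.308078) = 4.363983
  k2 = f(0.150000, -1.089879) = 3.851215
  k3 = f(0.150000, -1.115517) = 3.911465
  k4 = f(0.200000, -0.916931) = 3.444789
  y ← -1.308078 + (0.1/6)·(k1 + 2k2 + 2k3 + k4) = -0.919176
y(0.2) ≈ -0.9192

-0.9192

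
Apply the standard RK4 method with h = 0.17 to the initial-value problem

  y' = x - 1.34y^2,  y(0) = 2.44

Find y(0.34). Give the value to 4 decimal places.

1.1955

RK4: k1 = f(x_n, y_n); k2 = f(x_n + h/2, y_n + (h/2)·k1); k3 = f(x_n + h/2, y_n + (h/2)·k2); k4 = f(x_n + h, y_n + h·k3); y_{n+1} = y_n + (h/6)·(k1 + 2k2 + 2k3 + k4).
x=0.000000, y=2.440000:
  k1 = f(0.000000, 2.440000) = -7.977824
  k2 = f(0.085000, 1.761885) = -4.074680
  k3 = f(0.085000, 2.093652) = -5.788729
  k4 = f(0.170000, 1.455916) = -2.670387
  y ← 2.440000 + (0.17/6)·(k1 + 2k2 + 2k3 + k4) = 1.579374
x=0.170000, y=1.579374:
  k1 = f(0.170000, 1.579374) = -3.172527
  k2 = f(0.255000, 1.309709) = -2.043554
  k3 = f(0.255000, 1.405672) = -2.392725
  k4 = f(0.340000, 1.172611) = -1.502522
  y ← 1.579374 + (0.17/6)·(k1 + 2k2 + 2k3 + k4) = 1.195525
y(0.34) ≈ 1.1955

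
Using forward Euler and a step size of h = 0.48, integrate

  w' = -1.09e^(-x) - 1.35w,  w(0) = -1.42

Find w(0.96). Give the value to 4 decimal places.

-0.6839

Euler: w_{n+1} = w_n + h·f(x_n, w_n).
x=0.000000, w=-1.420000: f=0.827000 → w ← -1.420000 + 0.48·0.827000 = -1.023040
x=0.480000, w=-1.023040: f=0.706630 → w ← -1.023040 + 0.48·0.706630 = -0.683858
w(0.96) ≈ -0.6839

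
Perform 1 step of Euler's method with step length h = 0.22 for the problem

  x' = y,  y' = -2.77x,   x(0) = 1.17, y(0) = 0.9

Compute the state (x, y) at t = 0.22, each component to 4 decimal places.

Euler on (x,y): x_{n+1} = x_n + h·x', y_{n+1} = y_n + h·y'.
0.000000: (1.170000, 0.900000); f=(0.900000, -3.240900) → (1.368000, 0.187002)
(x(0.22), y(0.22)) ≈ (1.3680, 0.1870)

1.3680, 0.1870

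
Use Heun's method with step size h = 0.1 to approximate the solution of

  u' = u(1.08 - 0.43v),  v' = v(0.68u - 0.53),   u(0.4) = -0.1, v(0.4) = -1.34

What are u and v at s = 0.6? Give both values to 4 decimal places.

Heun on (u,v): k1 = f(s_n, state_n); k2 = f(s_n + h, state_n + h·k1); state_{n+1} = state_n + (h/2)·(k1 + k2).
0.400000: (-0.100000, -1.340000)
  k1 = (-0.165620, 0.801320)
  predictor → (-0.116562, -1.259868)
  k2 = (-0.189034, 0.767590)
  → (-0.117733, -1.261555)
0.500000: (-0.117733, -1.261555)
  k1 = (-0.191018, 0.769622)
  predictor → (-0.136834, -1.184592)
  k2 = (-0.217481, 0.738057)
  → (-0.138158, -1.186171)
(u(0.6), v(0.6)) ≈ (-0.1382, -1.1862)

-0.1382, -1.1862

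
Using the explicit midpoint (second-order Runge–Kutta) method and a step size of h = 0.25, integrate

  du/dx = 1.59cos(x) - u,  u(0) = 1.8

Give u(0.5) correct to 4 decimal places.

Midpoint: k1 = f(x_n, u_n); k2 = f(x_n + h/2, u_n + (h/2)·k1); u_{n+1} = u_n + h·k2.
x=0.000000, u=1.800000:
  k1 = f(0.000000, 1.800000) = -0.210000
  k2 = f(0.125000, 1.773750) = -0.196156
  u ← 1.800000 + 0.25·(-0.196156) = 1.750961
x=0.250000, u=1.750961:
  k1 = f(0.250000, 1.750961) = -0.210390
  k2 = f(0.375000, 1.724662) = -0.245155
  u ← 1.750961 + 0.25·(-0.245155) = 1.689672
u(0.5) ≈ 1.6897

1.6897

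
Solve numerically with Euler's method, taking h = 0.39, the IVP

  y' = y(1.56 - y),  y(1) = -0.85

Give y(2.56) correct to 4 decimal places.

Euler: y_{n+1} = y_n + h·f(x_n, y_n).
x=1.000000, y=-0.850000: f=-2.048500 → y ← -0.850000 + 0.39·(-2.048500) = -1.648915
x=1.390000, y=-1.648915: f=-5.291228 → y ← -1.648915 + 0.39·(-5.291228) = -3.712494
x=1.780000, y=-3.712494: f=-19.574102 → y ← -3.712494 + 0.39·(-19.574102) = -11.346394
x=2.170000, y=-11.346394: f=-146.441024 → y ← -11.346394 + 0.39·(-146.441024) = -68.458393
y(2.56) ≈ -68.4584

-68.4584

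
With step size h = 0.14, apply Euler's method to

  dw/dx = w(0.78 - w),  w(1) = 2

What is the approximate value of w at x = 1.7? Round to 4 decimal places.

1.1434

Euler: w_{n+1} = w_n + h·f(x_n, w_n).
x=1.000000, w=2.000000: f=-2.440000 → w ← 2.000000 + 0.14·(-2.440000) = 1.658400
x=1.140000, w=1.658400: f=-1.456739 → w ← 1.658400 + 0.14·(-1.456739) = 1.454457
x=1.280000, w=1.454457: f=-0.980968 → w ← 1.454457 + 0.14·(-0.980968) = 1.317121
x=1.420000, w=1.317121: f=-0.707454 → w ← 1.317121 + 0.14·(-0.707454) = 1.218078
x=1.560000, w=1.218078: f=-0.533613 → w ← 1.218078 + 0.14·(-0.533613) = 1.143372
w(1.7) ≈ 1.1434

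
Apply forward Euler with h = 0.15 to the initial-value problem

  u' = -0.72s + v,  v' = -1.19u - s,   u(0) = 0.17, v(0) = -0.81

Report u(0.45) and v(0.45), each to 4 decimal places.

-0.2569, -0.8998

Euler on (u,v): u_{n+1} = u_n + h·u', v_{n+1} = v_n + h·v'.
0.000000: (0.170000, -0.810000); f=(-0.810000, -0.202300) → (0.048500, -0.840345)
0.150000: (0.048500, -0.840345); f=(-0.948345, -0.207715) → (-0.093752, -0.871502)
0.300000: (-0.093752, -0.871502); f=(-1.087502, -0.188435) → (-0.256877, -0.899768)
(u(0.45), v(0.45)) ≈ (-0.2569, -0.8998)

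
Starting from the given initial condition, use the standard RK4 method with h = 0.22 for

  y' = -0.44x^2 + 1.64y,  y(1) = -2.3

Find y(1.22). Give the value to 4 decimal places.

-3.4415

RK4: k1 = f(x_n, y_n); k2 = f(x_n + h/2, y_n + (h/2)·k1); k3 = f(x_n + h/2, y_n + (h/2)·k2); k4 = f(x_n + h, y_n + h·k3); y_{n+1} = y_n + (h/6)·(k1 + 2k2 + 2k3 + k4).
x=1.000000, y=-2.300000:
  k1 = f(1.000000, -2.300000) = -4.212000
  k2 = f(1.110000, -2.763320) = -5.073969
  k3 = f(1.110000, -2.858137) = -5.229468
  k4 = f(1.220000, -3.450483) = -6.313688
  y ← -2.300000 + (0.22/6)·(k1 + 2k2 + 2k3 + k4) = -3.441527
y(1.22) ≈ -3.4415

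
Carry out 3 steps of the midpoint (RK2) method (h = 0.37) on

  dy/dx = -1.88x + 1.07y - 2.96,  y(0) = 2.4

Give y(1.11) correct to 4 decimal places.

-0.0768

Midpoint: k1 = f(x_n, y_n); k2 = f(x_n + h/2, y_n + (h/2)·k1); y_{n+1} = y_n + h·k2.
x=0.000000, y=2.400000:
  k1 = f(0.000000, 2.400000) = -0.392000
  k2 = f(0.185000, 2.327480) = -0.817396
  y ← 2.400000 + 0.37·(-0.817396) = 2.097563
x=0.370000, y=2.097563:
  k1 = f(0.370000, 2.097563) = -1.411207
  k2 = f(0.555000, 1.836490) = -2.038356
  y ← 2.097563 + 0.37·(-2.038356) = 1.343372
x=0.740000, y=1.343372:
  k1 = f(0.740000, 1.343372) = -2.913792
  k2 = f(0.925000, 0.804320) = -3.838377
  y ← 1.343372 + 0.37·(-3.838377) = -0.076828
y(1.11) ≈ -0.0768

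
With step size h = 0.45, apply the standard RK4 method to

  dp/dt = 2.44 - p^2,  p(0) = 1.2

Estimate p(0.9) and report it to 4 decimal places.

1.5317

RK4: k1 = f(t_n, p_n); k2 = f(t_n + h/2, p_n + (h/2)·k1); k3 = f(t_n + h/2, p_n + (h/2)·k2); k4 = f(t_n + h, p_n + h·k3); p_{n+1} = p_n + (h/6)·(k1 + 2k2 + 2k3 + k4).
t=0.000000, p=1.200000:
  k1 = f(0.000000, 1.200000) = 1.000000
  k2 = f(0.225000, 1.425000) = 0.409375
  k3 = f(0.225000, 1.292109) = 0.770453
  k4 = f(0.450000, 1.546704) = 0.047707
  p ← 1.200000 + (0.45/6)·(k1 + 2k2 + 2k3 + k4) = 1.455552
t=0.450000, p=1.455552:
  k1 = f(0.450000, 1.455552) = 0.321368
  k2 = f(0.675000, 1.527860) = 0.105644
  k3 = f(0.675000, 1.479322) = 0.251606
  k4 = f(0.900000, 1.568775) = -0.021055
  p ← 1.455552 + (0.45/6)·(k1 + 2k2 + 2k3 + k4) = 1.531663
p(0.9) ≈ 1.5317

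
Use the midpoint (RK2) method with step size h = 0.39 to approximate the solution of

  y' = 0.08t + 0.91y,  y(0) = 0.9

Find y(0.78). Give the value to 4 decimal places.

Midpoint: k1 = f(t_n, y_n); k2 = f(t_n + h/2, y_n + (h/2)·k1); y_{n+1} = y_n + h·k2.
t=0.000000, y=0.900000:
  k1 = f(0.000000, 0.900000) = 0.819000
  k2 = f(0.195000, 1.059705) = 0.979932
  y ← 0.900000 + 0.39·0.979932 = 1.282173
t=0.390000, y=1.282173:
  k1 = f(0.390000, 1.282173) = 1.197978
  k2 = f(0.585000, 1.515779) = 1.426159
  y ← 1.282173 + 0.39·1.426159 = 1.838375
y(0.78) ≈ 1.8384

1.8384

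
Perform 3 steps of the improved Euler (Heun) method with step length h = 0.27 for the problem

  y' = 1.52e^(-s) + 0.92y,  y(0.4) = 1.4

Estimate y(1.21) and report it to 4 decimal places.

Heun: k1 = f(s_n, y_n); k2 = f(s_n + h, y_n + h·k1); y_{n+1} = y_n + (h/2)·(k1 + k2).
s=0.400000, y=1.400000:
  k1 = f(0.400000, 1.400000) = 2.306886
  k2 = f(0.670000, 2.022859) = 2.638828
  y ← 1.400000 + (0.27/2)·(2.306886 + 2.638828) = 2.067671
s=0.670000, y=2.067671:
  k1 = f(0.670000, 2.067671) = 2.680055
  k2 = f(0.940000, 2.791286) = 3.161738
  y ← 2.067671 + (0.27/2)·(2.680055 + 3.161738) = 2.856313
s=0.940000, y=2.856313:
  k1 = f(0.940000, 2.856313) = 3.221563
  k2 = f(1.210000, 3.726135) = 3.881304
  y ← 2.856313 + (0.27/2)·(3.221563 + 3.881304) = 3.815200
y(1.21) ≈ 3.8152

3.8152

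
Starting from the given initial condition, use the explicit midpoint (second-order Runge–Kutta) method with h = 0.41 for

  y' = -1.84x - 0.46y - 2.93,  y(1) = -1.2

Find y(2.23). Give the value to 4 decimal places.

-6.3237

Midpoint: k1 = f(x_n, y_n); k2 = f(x_n + h/2, y_n + (h/2)·k1); y_{n+1} = y_n + h·k2.
x=1.000000, y=-1.200000:
  k1 = f(1.000000, -1.200000) = -4.218000
  k2 = f(1.205000, -2.064690) = -4.197443
  y ← -1.200000 + 0.41·(-4.197443) = -2.920951
x=1.410000, y=-2.920951:
  k1 = f(1.410000, -2.920951) = -4.180762
  k2 = f(1.615000, -3.778008) = -4.163716
  y ← -2.920951 + 0.41·(-4.163716) = -4.628075
x=1.820000, y=-4.628075:
  k1 = f(1.820000, -4.628075) = -4.149885
  k2 = f(2.025000, -5.478802) = -4.135751
  y ← -4.628075 + 0.41·(-4.135751) = -6.323733
y(2.23) ≈ -6.3237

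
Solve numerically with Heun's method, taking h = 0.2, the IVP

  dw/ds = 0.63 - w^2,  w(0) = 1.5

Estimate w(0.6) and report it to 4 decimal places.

1.0181

Heun: k1 = f(s_n, w_n); k2 = f(s_n + h, w_n + h·k1); w_{n+1} = w_n + (h/2)·(k1 + k2).
s=0.000000, w=1.500000:
  k1 = f(0.000000, 1.500000) = -1.620000
  k2 = f(0.200000, 1.176000) = -0.752976
  w ← 1.500000 + (0.2/2)·(-1.620000 + (-0.752976)) = 1.262702
s=0.200000, w=1.262702:
  k1 = f(0.200000, 1.262702) = -0.964417
  k2 = f(0.400000, 1.069819) = -0.514513
  w ← 1.262702 + (0.2/2)·(-0.964417 + (-0.514513)) = 1.114809
s=0.400000, w=1.114809:
  k1 = f(0.400000, 1.114809) = -0.612800
  k2 = f(0.600000, 0.992249) = -0.354559
  w ← 1.114809 + (0.2/2)·(-0.612800 + (-0.354559)) = 1.018074
w(0.6) ≈ 1.0181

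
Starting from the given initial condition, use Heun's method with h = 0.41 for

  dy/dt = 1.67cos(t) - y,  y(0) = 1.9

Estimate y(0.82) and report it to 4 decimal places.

1.6298

Heun: k1 = f(t_n, y_n); k2 = f(t_n + h, y_n + h·k1); y_{n+1} = y_n + (h/2)·(k1 + k2).
t=0.000000, y=1.900000:
  k1 = f(0.000000, 1.900000) = -0.230000
  k2 = f(0.410000, 1.805700) = -0.274108
  y ← 1.900000 + (0.41/2)·(-0.230000 + (-0.274108)) = 1.796658
t=0.410000, y=1.796658:
  k1 = f(0.410000, 1.796658) = -0.265066
  k2 = f(0.820000, 1.687981) = -0.548671
  y ← 1.796658 + (0.41/2)·(-0.265066 + (-0.548671)) = 1.629842
y(0.82) ≈ 1.6298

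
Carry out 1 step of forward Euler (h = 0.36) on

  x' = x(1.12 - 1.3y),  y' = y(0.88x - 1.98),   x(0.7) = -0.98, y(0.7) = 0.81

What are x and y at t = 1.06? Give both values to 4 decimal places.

Euler on (x,y): x_{n+1} = x_n + h·x', y_{n+1} = y_n + h·y'.
0.700000: (-0.980000, 0.810000); f=(-0.065660, -2.302344) → (-1.003638, -0.018844)
(x(1.06), y(1.06)) ≈ (-1.0036, -0.0188)

-1.0036, -0.0188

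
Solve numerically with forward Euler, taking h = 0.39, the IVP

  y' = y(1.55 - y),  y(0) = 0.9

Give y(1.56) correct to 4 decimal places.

1.4993

Euler: y_{n+1} = y_n + h·f(x_n, y_n).
x=0.000000, y=0.900000: f=0.585000 → y ← 0.900000 + 0.39·0.585000 = 1.128150
x=0.390000, y=1.128150: f=0.475910 → y ← 1.128150 + 0.39·0.475910 = 1.313755
x=0.780000, y=1.313755: f=0.310368 → y ← 1.313755 + 0.39·0.310368 = 1.434798
x=1.170000, y=1.434798: f=0.165291 → y ← 1.434798 + 0.39·0.165291 = 1.499262
y(1.56) ≈ 1.4993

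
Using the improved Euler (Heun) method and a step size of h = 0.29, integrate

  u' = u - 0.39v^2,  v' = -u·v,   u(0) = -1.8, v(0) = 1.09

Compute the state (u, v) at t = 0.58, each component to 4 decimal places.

Heun on (u,v): k1 = f(t_n, state_n); k2 = f(t_n + h, state_n + h·k1); state_{n+1} = state_n + (h/2)·(k1 + k2).
0.000000: (-1.800000, 1.090000)
  k1 = (-2.263359, 1.962000)
  predictor → (-2.456374, 1.658980)
  k2 = (-3.529738, 4.075076)
  → (-2.639999, 1.965376)
0.290000: (-2.639999, 1.965376)
  k1 = (-4.146453, 5.188591)
  predictor → (-3.842470, 3.470067)
  k2 = (-8.538603, 13.333631)
  → (-4.479332, 4.651098)
(u(0.58), v(0.58)) ≈ (-4.4793, 4.6511)

-4.4793, 4.6511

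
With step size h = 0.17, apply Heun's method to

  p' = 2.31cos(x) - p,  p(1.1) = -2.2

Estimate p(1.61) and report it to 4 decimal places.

Heun: k1 = f(x_n, p_n); k2 = f(x_n + h, p_n + h·k1); p_{n+1} = p_n + (h/2)·(k1 + k2).
x=1.100000, p=-2.200000:
  k1 = f(1.100000, -2.200000) = 3.247807
  k2 = f(1.270000, -1.647873) = 2.332282
  p ← -2.200000 + (0.17/2)·(3.247807 + 2.332282) = -1.725692
x=1.270000, p=-1.725692:
  k1 = f(1.270000, -1.725692) = 2.410101
  k2 = f(1.440000, -1.315975) = 1.617254
  p ← -1.725692 + (0.17/2)·(2.410101 + 1.617254) = -1.383367
x=1.440000, p=-1.383367:
  k1 = f(1.440000, -1.383367) = 1.684646
  k2 = f(1.610000, -1.096977) = 1.006440
  p ← -1.383367 + (0.17/2)·(1.684646 + 1.006440) = -1.154625
p(1.61) ≈ -1.1546

-1.1546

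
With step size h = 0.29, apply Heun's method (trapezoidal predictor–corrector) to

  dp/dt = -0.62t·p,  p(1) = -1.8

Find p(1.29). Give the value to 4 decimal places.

-1.4670

Heun: k1 = f(t_n, p_n); k2 = f(t_n + h, p_n + h·k1); p_{n+1} = p_n + (h/2)·(k1 + k2).
t=1.000000, p=-1.800000:
  k1 = f(1.000000, -1.800000) = 1.116000
  k2 = f(1.290000, -1.476360) = 1.180793
  p ← -1.800000 + (0.29/2)·(1.116000 + 1.180793) = -1.466965
p(1.29) ≈ -1.4670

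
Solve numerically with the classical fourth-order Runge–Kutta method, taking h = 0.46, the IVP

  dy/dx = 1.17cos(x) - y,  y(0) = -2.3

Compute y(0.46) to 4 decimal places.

-1.0380

RK4: k1 = f(x_n, y_n); k2 = f(x_n + h/2, y_n + (h/2)·k1); k3 = f(x_n + h/2, y_n + (h/2)·k2); k4 = f(x_n + h, y_n + h·k3); y_{n+1} = y_n + (h/6)·(k1 + 2k2 + 2k3 + k4).
x=0.000000, y=-2.300000:
  k1 = f(0.000000, -2.300000) = 3.470000
  k2 = f(0.230000, -1.501900) = 2.641090
  k3 = f(0.230000, -1.692549) = 2.831739
  k4 = f(0.460000, -0.997400) = 2.045781
  y ← -2.300000 + (0.46/6)·(k1 + 2k2 + 2k3 + k4) = -1.037956
y(0.46) ≈ -1.0380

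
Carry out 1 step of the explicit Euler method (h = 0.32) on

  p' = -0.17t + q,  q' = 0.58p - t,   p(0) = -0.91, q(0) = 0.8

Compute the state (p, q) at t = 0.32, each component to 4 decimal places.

Euler on (p,q): p_{n+1} = p_n + h·p', q_{n+1} = q_n + h·q'.
0.000000: (-0.910000, 0.800000); f=(0.800000, -0.527800) → (-0.654000, 0.631104)
(p(0.32), q(0.32)) ≈ (-0.6540, 0.6311)

-0.6540, 0.6311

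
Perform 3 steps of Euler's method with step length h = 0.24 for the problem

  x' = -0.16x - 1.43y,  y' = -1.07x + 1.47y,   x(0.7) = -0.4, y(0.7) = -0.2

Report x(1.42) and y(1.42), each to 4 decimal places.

-0.1867, -0.1341

Euler on (x,y): x_{n+1} = x_n + h·x', y_{n+1} = y_n + h·y'.
0.700000: (-0.400000, -0.200000); f=(0.350000, 0.134000) → (-0.316000, -0.167840)
0.940000: (-0.316000, -0.167840); f=(0.290571, 0.091395) → (-0.246263, -0.145905)
1.180000: (-0.246263, -0.145905); f=(0.248046, 0.049021) → (-0.186732, -0.134140)
(x(1.42), y(1.42)) ≈ (-0.1867, -0.1341)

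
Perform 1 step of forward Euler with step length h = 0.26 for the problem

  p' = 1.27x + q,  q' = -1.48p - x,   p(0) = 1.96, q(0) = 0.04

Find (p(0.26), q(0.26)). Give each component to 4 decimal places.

1.9704, -0.7142

Euler on (p,q): p_{n+1} = p_n + h·p', q_{n+1} = q_n + h·q'.
0.000000: (1.960000, 0.040000); f=(0.040000, -2.900800) → (1.970400, -0.714208)
(p(0.26), q(0.26)) ≈ (1.9704, -0.7142)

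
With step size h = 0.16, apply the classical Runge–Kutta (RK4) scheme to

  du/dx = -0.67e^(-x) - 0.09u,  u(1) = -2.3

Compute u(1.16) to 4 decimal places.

-2.3033

RK4: k1 = f(x_n, u_n); k2 = f(x_n + h/2, u_n + (h/2)·k1); k3 = f(x_n + h/2, u_n + (h/2)·k2); k4 = f(x_n + h, u_n + h·k3); u_{n+1} = u_n + (h/6)·(k1 + 2k2 + 2k3 + k4).
x=1.000000, u=-2.300000:
  k1 = f(1.000000, -2.300000) = -0.039479
  k2 = f(1.080000, -2.303158) = -0.020245
  k3 = f(1.080000, -2.301620) = -0.020383
  k4 = f(1.160000, -2.303261) = -0.002742
  u ← -2.300000 + (0.16/6)·(k1 + 2k2 + 2k3 + k4) = -2.303293
u(1.16) ≈ -2.3033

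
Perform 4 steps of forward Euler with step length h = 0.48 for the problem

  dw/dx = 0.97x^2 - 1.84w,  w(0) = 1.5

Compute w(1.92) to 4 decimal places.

Euler: w_{n+1} = w_n + h·f(x_n, w_n).
x=0.000000, w=1.500000: f=-2.760000 → w ← 1.500000 + 0.48·(-2.760000) = 0.175200
x=0.480000, w=0.175200: f=-0.098880 → w ← 0.175200 + 0.48·(-0.098880) = 0.127738
x=0.960000, w=0.127738: f=0.658915 → w ← 0.127738 + 0.48·0.658915 = 0.444017
x=1.440000, w=0.444017: f=1.194401 → w ← 0.444017 + 0.48·1.194401 = 1.017329
w(1.92) ≈ 1.0173

1.0173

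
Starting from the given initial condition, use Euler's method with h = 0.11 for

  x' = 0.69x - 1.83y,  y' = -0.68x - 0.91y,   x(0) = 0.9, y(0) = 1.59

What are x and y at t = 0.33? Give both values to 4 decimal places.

0.2178, 1.0289

Euler on (x,y): x_{n+1} = x_n + h·x', y_{n+1} = y_n + h·y'.
0.000000: (0.900000, 1.590000); f=(-2.288700, -2.058900) → (0.648243, 1.363521)
0.110000: (0.648243, 1.363521); f=(-2.047956, -1.681609) → (0.422968, 1.178544)
0.220000: (0.422968, 1.178544); f=(-1.864888, -1.360093) → (0.217830, 1.028934)
(x(0.33), y(0.33)) ≈ (0.2178, 1.0289)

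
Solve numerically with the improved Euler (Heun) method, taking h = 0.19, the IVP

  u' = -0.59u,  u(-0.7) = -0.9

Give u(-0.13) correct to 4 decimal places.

Heun: k1 = f(x_n, u_n); k2 = f(x_n + h, u_n + h·k1); u_{n+1} = u_n + (h/2)·(k1 + k2).
x=-0.700000, u=-0.900000:
  k1 = f(-0.700000, -0.900000) = 0.531000
  k2 = f(-0.510000, -0.799110) = 0.471475
  u ← -0.900000 + (0.19/2)·(0.531000 + 0.471475) = -0.804765
x=-0.510000, u=-0.804765:
  k1 = f(-0.510000, -0.804765) = 0.474811
  k2 = f(-0.320000, -0.714551) = 0.421585
  u ← -0.804765 + (0.19/2)·(0.474811 + 0.421585) = -0.719607
x=-0.320000, u=-0.719607:
  k1 = f(-0.320000, -0.719607) = 0.424568
  k2 = f(-0.130000, -0.638939) = 0.376974
  u ← -0.719607 + (0.19/2)·(0.424568 + 0.376974) = -0.643461
u(-0.13) ≈ -0.6435

-0.6435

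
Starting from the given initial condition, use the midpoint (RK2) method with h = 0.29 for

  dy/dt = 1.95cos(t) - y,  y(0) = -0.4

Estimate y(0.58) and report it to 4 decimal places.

0.5672

Midpoint: k1 = f(t_n, y_n); k2 = f(t_n + h/2, y_n + (h/2)·k1); y_{n+1} = y_n + h·k2.
t=0.000000, y=-0.400000:
  k1 = f(0.000000, -0.400000) = 2.350000
  k2 = f(0.145000, -0.059250) = 1.988787
  y ← -0.400000 + 0.29·1.988787 = 0.176748
t=0.290000, y=0.176748:
  k1 = f(0.290000, 0.176748) = 1.691827
  k2 = f(0.435000, 0.422063) = 1.346334
  y ← 0.176748 + 0.29·1.346334 = 0.567185
y(0.58) ≈ 0.5672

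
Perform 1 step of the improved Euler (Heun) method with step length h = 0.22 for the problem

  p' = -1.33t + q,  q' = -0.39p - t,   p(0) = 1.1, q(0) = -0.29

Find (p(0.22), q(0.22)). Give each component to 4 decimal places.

0.9936, -0.4058

Heun on (p,q): k1 = f(t_n, state_n); k2 = f(t_n + h, state_n + h·k1); state_{n+1} = state_n + (h/2)·(k1 + k2).
0.000000: (1.100000, -0.290000)
  k1 = (-0.290000, -0.429000)
  predictor → (1.036200, -0.384380)
  k2 = (-0.676980, -0.624118)
  → (0.993632, -0.405843)
(p(0.22), q(0.22)) ≈ (0.9936, -0.4058)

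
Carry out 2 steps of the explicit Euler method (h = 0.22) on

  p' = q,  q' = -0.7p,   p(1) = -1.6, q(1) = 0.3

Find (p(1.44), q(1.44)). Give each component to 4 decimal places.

Euler on (p,q): p_{n+1} = p_n + h·p', q_{n+1} = q_n + h·q'.
1.000000: (-1.600000, 0.300000); f=(0.300000, 1.120000) → (-1.534000, 0.546400)
1.220000: (-1.534000, 0.546400); f=(0.546400, 1.073800) → (-1.413792, 0.782636)
(p(1.44), q(1.44)) ≈ (-1.4138, 0.7826)

-1.4138, 0.7826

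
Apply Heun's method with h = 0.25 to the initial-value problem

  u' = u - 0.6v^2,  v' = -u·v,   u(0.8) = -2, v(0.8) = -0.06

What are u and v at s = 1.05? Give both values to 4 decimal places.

Heun on (u,v): k1 = f(s_n, state_n); k2 = f(s_n + h, state_n + h·k1); state_{n+1} = state_n + (h/2)·(k1 + k2).
0.800000: (-2.000000, -0.060000)
  k1 = (-2.002160, -0.120000)
  predictor → (-2.500540, -0.090000)
  k2 = (-2.505400, -0.225049)
  → (-2.563445, -0.103131)
(u(1.05), v(1.05)) ≈ (-2.5634, -0.1031)

-2.5634, -0.1031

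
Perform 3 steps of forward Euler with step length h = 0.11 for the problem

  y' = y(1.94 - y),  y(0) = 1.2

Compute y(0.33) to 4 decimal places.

Euler: y_{n+1} = y_n + h·f(s_n, y_n).
s=0.000000, y=1.200000: f=0.888000 → y ← 1.200000 + 0.11·0.888000 = 1.297680
s=0.110000, y=1.297680: f=0.833526 → y ← 1.297680 + 0.11·0.833526 = 1.389368
s=0.220000, y=1.389368: f=0.765031 → y ← 1.389368 + 0.11·0.765031 = 1.473521
y(0.33) ≈ 1.4735

1.4735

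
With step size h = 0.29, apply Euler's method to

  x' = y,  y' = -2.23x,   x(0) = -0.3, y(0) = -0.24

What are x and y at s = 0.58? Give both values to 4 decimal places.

-0.3829, 0.1930

Euler on (x,y): x_{n+1} = x_n + h·x', y_{n+1} = y_n + h·y'.
0.000000: (-0.300000, -0.240000); f=(-0.240000, 0.669000) → (-0.369600, -0.045990)
0.290000: (-0.369600, -0.045990); f=(-0.045990, 0.824208) → (-0.382937, 0.193030)
(x(0.58), y(0.58)) ≈ (-0.3829, 0.1930)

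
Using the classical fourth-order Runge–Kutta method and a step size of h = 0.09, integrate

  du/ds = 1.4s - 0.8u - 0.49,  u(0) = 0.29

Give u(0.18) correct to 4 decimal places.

0.1906

RK4: k1 = f(s_n, u_n); k2 = f(s_n + h/2, u_n + (h/2)·k1); k3 = f(s_n + h/2, u_n + (h/2)·k2); k4 = f(s_n + h, u_n + h·k3); u_{n+1} = u_n + (h/6)·(k1 + 2k2 + 2k3 + k4).
s=0.000000, u=0.290000:
  k1 = f(0.000000, 0.290000) = -0.722000
  k2 = f(0.045000, 0.257510) = -0.633008
  k3 = f(0.045000, 0.261515) = -0.636212
  k4 = f(0.090000, 0.232741) = -0.550193
  u ← 0.290000 + (0.09/6)·(k1 + 2k2 + 2k3 + k4) = 0.232841
s=0.090000, u=0.232841:
  k1 = f(0.090000, 0.232841) = -0.550272
  k2 = f(0.135000, 0.208078) = -0.467463
  k3 = f(0.135000, 0.211805) = -0.470444
  k4 = f(0.180000, 0.190501) = -0.390400
  u ← 0.232841 + (0.09/6)·(k1 + 2k2 + 2k3 + k4) = 0.190593
u(0.18) ≈ 0.1906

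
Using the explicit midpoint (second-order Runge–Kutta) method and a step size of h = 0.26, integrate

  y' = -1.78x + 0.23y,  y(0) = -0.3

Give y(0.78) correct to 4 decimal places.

Midpoint: k1 = f(x_n, y_n); k2 = f(x_n + h/2, y_n + (h/2)·k1); y_{n+1} = y_n + h·k2.
x=0.000000, y=-0.300000:
  k1 = f(0.000000, -0.300000) = -0.069000
  k2 = f(0.130000, -0.308970) = -0.302463
  y ← -0.300000 + 0.26·(-0.302463) = -0.378640
x=0.260000, y=-0.378640:
  k1 = f(0.260000, -0.378640) = -0.549887
  k2 = f(0.390000, -0.450126) = -0.797729
  y ← -0.378640 + 0.26·(-0.797729) = -0.586050
x=0.520000, y=-0.586050:
  k1 = f(0.520000, -0.586050) = -1.060391
  k2 = f(0.650000, -0.723901) = -1.323497
  y ← -0.586050 + 0.26·(-1.323497) = -0.930159
y(0.78) ≈ -0.9302

-0.9302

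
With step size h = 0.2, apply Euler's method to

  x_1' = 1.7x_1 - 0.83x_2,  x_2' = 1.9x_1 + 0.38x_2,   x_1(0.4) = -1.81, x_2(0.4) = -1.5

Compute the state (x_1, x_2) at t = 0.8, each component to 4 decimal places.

Euler on (x_1,x_2): x_1_{n+1} = x_1_n + h·x_1', x_2_{n+1} = x_2_n + h·x_2'.
0.400000: (-1.810000, -1.500000); f=(-1.832000, -4.009000) → (-2.176400, -2.301800)
0.600000: (-2.176400, -2.301800); f=(-1.789386, -5.009844) → (-2.534277, -3.303769)
(x_1(0.8), x_2(0.8)) ≈ (-2.5343, -3.3038)

-2.5343, -3.3038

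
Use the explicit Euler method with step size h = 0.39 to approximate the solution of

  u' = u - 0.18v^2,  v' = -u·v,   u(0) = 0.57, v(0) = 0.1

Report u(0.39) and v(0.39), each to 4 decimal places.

0.7916, 0.0778

Euler on (u,v): u_{n+1} = u_n + h·u', v_{n+1} = v_n + h·v'.
0.000000: (0.570000, 0.100000); f=(0.568200, -0.057000) → (0.791598, 0.077770)
(u(0.39), v(0.39)) ≈ (0.7916, 0.0778)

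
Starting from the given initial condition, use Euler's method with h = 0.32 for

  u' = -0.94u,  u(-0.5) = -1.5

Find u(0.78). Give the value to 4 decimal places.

Euler: u_{n+1} = u_n + h·f(t_n, u_n).
t=-0.500000, u=-1.500000: f=1.410000 → u ← -1.500000 + 0.32·1.410000 = -1.048800
t=-0.180000, u=-1.048800: f=0.985872 → u ← -1.048800 + 0.32·0.985872 = -0.733321
t=0.140000, u=-0.733321: f=0.689322 → u ← -0.733321 + 0.32·0.689322 = -0.512738
t=0.460000, u=-0.512738: f=0.481974 → u ← -0.512738 + 0.32·0.481974 = -0.358506
u(0.78) ≈ -0.3585

-0.3585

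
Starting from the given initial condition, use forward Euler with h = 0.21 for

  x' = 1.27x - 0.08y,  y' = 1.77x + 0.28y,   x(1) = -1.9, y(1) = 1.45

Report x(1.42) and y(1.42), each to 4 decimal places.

-3.0934, -0.0259

Euler on (x,y): x_{n+1} = x_n + h·x', y_{n+1} = y_n + h·y'.
1.000000: (-1.900000, 1.450000); f=(-2.529000, -2.957000) → (-2.431090, 0.829030)
1.210000: (-2.431090, 0.829030); f=(-3.153807, -4.070901) → (-3.093389, -0.025859)
(x(1.42), y(1.42)) ≈ (-3.0934, -0.0259)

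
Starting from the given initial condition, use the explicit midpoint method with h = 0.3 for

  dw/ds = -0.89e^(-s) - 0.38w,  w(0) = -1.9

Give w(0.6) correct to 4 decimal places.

-1.8639

Midpoint: k1 = f(s_n, w_n); k2 = f(s_n + h/2, w_n + (h/2)·k1); w_{n+1} = w_n + h·k2.
s=0.000000, w=-1.900000:
  k1 = f(0.000000, -1.900000) = -0.168000
  k2 = f(0.150000, -1.925200) = -0.034454
  w ← -1.900000 + 0.3·(-0.034454) = -1.910336
s=0.300000, w=-1.910336:
  k1 = f(0.300000, -1.910336) = 0.066600
  k2 = f(0.450000, -1.900346) = 0.154643
  w ← -1.910336 + 0.3·0.154643 = -1.863943
w(0.6) ≈ -1.8639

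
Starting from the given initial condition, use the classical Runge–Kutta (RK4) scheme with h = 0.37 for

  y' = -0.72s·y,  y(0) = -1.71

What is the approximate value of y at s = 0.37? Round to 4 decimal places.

-1.6278

RK4: k1 = f(s_n, y_n); k2 = f(s_n + h/2, y_n + (h/2)·k1); k3 = f(s_n + h/2, y_n + (h/2)·k2); k4 = f(s_n + h, y_n + h·k3); y_{n+1} = y_n + (h/6)·(k1 + 2k2 + 2k3 + k4).
s=0.000000, y=-1.710000:
  k1 = f(0.000000, -1.710000) = 0.000000
  k2 = f(0.185000, -1.710000) = 0.227772
  k3 = f(0.185000, -1.667862) = 0.222159
  k4 = f(0.370000, -1.627801) = 0.433646
  y ← -1.710000 + (0.37/6)·(k1 + 2k2 + 2k3 + k4) = -1.627767
y(0.37) ≈ -1.6278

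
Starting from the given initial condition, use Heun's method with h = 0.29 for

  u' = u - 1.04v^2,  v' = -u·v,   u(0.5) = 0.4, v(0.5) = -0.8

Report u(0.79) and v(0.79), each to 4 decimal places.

0.3329, -0.7205

Heun on (u,v): k1 = f(t_n, state_n); k2 = f(t_n + h, state_n + h·k1); state_{n+1} = state_n + (h/2)·(k1 + k2).
0.500000: (0.400000, -0.800000)
  k1 = (-0.265600, 0.320000)
  predictor → (0.322976, -0.707200)
  k2 = (-0.197161, 0.228409)
  → (0.332900, -0.720481)
(u(0.79), v(0.79)) ≈ (0.3329, -0.7205)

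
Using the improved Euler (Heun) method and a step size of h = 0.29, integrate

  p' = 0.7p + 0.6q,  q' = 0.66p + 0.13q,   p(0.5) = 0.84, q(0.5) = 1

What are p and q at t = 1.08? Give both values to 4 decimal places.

1.7747, 1.5684

Heun on (p,q): k1 = f(t_n, state_n); k2 = f(t_n + h, state_n + h·k1); state_{n+1} = state_n + (h/2)·(k1 + k2).
0.500000: (0.840000, 1.000000)
  k1 = (1.188000, 0.684400)
  predictor → (1.184520, 1.198476)
  k2 = (1.548250, 0.937585)
  → (1.236756, 1.235188)
0.790000: (1.236756, 1.235188)
  k1 = (1.606842, 0.976834)
  predictor → (1.702740, 1.518470)
  k2 = (2.103000, 1.321210)
  → (1.774683, 1.568404)
(p(1.08), q(1.08)) ≈ (1.7747, 1.5684)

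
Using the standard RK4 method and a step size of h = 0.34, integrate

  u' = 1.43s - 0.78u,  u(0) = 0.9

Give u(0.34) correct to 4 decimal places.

RK4: k1 = f(s_n, u_n); k2 = f(s_n + h/2, u_n + (h/2)·k1); k3 = f(s_n + h/2, u_n + (h/2)·k2); k4 = f(s_n + h, u_n + h·k3); u_{n+1} = u_n + (h/6)·(k1 + 2k2 + 2k3 + k4).
s=0.000000, u=0.900000:
  k1 = f(0.000000, 0.900000) = -0.702000
  k2 = f(0.170000, 0.780660) = -0.365815
  k3 = f(0.170000, 0.837811) = -0.410393
  k4 = f(0.340000, 0.760466) = -0.106964
  u ← 0.900000 + (0.34/6)·(k1 + 2k2 + 2k3 + k4) = 0.766189
u(0.34) ≈ 0.7662

0.7662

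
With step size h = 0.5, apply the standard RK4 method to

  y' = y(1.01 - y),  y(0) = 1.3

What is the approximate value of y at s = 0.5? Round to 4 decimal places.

RK4: k1 = f(s_n, y_n); k2 = f(s_n + h/2, y_n + (h/2)·k1); k3 = f(s_n + h/2, y_n + (h/2)·k2); k4 = f(s_n + h, y_n + h·k3); y_{n+1} = y_n + (h/6)·(k1 + 2k2 + 2k3 + k4).
s=0.000000, y=1.300000:
  k1 = f(0.000000, 1.300000) = -0.377000
  k2 = f(0.250000, 1.205750) = -0.236026
  k3 = f(0.250000, 1.240994) = -0.286662
  k4 = f(0.500000, 1.156669) = -0.169648
  y ← 1.300000 + (0.5/6)·(k1 + 2k2 + 2k3 + k4) = 1.167331
y(0.5) ≈ 1.1673

1.1673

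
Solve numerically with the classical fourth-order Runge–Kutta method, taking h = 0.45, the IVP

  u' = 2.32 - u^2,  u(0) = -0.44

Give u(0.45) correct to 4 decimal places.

RK4: k1 = f(t_n, u_n); k2 = f(t_n + h/2, u_n + (h/2)·k1); k3 = f(t_n + h/2, u_n + (h/2)·k2); k4 = f(t_n + h, u_n + h·k3); u_{n+1} = u_n + (h/6)·(k1 + 2k2 + 2k3 + k4).
t=0.000000, u=-0.440000:
  k1 = f(0.000000, -0.440000) = 2.126400
  k2 = f(0.225000, 0.038440) = 2.318522
  k3 = f(0.225000, 0.081668) = 2.313330
  k4 = f(0.450000, 0.600999) = 1.958801
  u ← -0.440000 + (0.45/6)·(k1 + 2k2 + 2k3 + k4) = 0.561168
u(0.45) ≈ 0.5612

0.5612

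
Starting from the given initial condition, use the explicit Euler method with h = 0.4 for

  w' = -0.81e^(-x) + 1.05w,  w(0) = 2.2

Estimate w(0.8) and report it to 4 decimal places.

Euler: w_{n+1} = w_n + h·f(x_n, w_n).
x=0.000000, w=2.200000: f=1.500000 → w ← 2.200000 + 0.4·1.500000 = 2.800000
x=0.400000, w=2.800000: f=2.397041 → w ← 2.800000 + 0.4·2.397041 = 3.758816
w(0.8) ≈ 3.7588

3.7588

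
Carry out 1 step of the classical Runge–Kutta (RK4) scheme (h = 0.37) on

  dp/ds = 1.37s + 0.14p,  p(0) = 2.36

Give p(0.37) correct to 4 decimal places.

RK4: k1 = f(s_n, p_n); k2 = f(s_n + h/2, p_n + (h/2)·k1); k3 = f(s_n + h/2, p_n + (h/2)·k2); k4 = f(s_n + h, p_n + h·k3); p_{n+1} = p_n + (h/6)·(k1 + 2k2 + 2k3 + k4).
s=0.000000, p=2.360000:
  k1 = f(0.000000, 2.360000) = 0.330400
  k2 = f(0.185000, 2.421124) = 0.592407
  k3 = f(0.185000, 2.469595) = 0.599193
  k4 = f(0.370000, 2.581702) = 0.868338
  p ← 2.360000 + (0.37/6)·(k1 + 2k2 + 2k3 + k4) = 2.580886
p(0.37) ≈ 2.5809

2.5809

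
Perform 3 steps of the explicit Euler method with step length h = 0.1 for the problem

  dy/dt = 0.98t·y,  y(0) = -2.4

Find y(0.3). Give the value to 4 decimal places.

Euler: y_{n+1} = y_n + h·f(t_n, y_n).
t=0.000000, y=-2.400000: f=0.000000 → y ← -2.400000 + 0.1·0.000000 = -2.400000
t=0.100000, y=-2.400000: f=-0.235200 → y ← -2.400000 + 0.1·(-0.235200) = -2.423520
t=0.200000, y=-2.423520: f=-0.475010 → y ← -2.423520 + 0.1·(-0.475010) = -2.471021
y(0.3) ≈ -2.4710

-2.4710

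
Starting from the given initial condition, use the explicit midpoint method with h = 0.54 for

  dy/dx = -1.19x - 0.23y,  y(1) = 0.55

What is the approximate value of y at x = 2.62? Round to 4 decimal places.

-2.6270

Midpoint: k1 = f(x_n, y_n); k2 = f(x_n + h/2, y_n + (h/2)·k1); y_{n+1} = y_n + h·k2.
x=1.000000, y=0.550000:
  k1 = f(1.000000, 0.550000) = -1.316500
  k2 = f(1.270000, 0.194545) = -1.556045
  y ← 0.550000 + 0.54·(-1.556045) = -0.290264
x=1.540000, y=-0.290264:
  k1 = f(1.540000, -0.290264) = -1.765839
  k2 = f(1.810000, -0.767041) = -1.977481
  y ← -0.290264 + 0.54·(-1.977481) = -1.358104
x=2.080000, y=-1.358104:
  k1 = f(2.080000, -1.358104) = -2.162836
  k2 = f(2.350000, -1.942070) = -2.349824
  y ← -1.358104 + 0.54·(-2.349824) = -2.627009
y(2.62) ≈ -2.6270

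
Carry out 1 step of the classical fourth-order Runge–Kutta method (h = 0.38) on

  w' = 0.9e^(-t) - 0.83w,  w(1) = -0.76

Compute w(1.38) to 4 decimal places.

RK4: k1 = f(t_n, w_n); k2 = f(t_n + h/2, w_n + (h/2)·k1); k3 = f(t_n + h/2, w_n + (h/2)·k2); k4 = f(t_n + h, w_n + h·k3); w_{n+1} = w_n + (h/6)·(k1 + 2k2 + 2k3 + k4).
t=1.000000, w=-0.760000:
  k1 = f(1.000000, -0.760000) = 0.961891
  k2 = f(1.190000, -0.577241) = 0.752909
  k3 = f(1.190000, -0.616947) = 0.785865
  k4 = f(1.380000, -0.461371) = 0.609359
  w ← -0.760000 + (0.38/6)·(k1 + 2k2 + 2k3 + k4) = -0.465576
w(1.38) ≈ -0.4656

-0.4656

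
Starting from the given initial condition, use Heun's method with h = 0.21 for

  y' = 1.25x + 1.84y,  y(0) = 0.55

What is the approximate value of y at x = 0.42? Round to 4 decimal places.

Heun: k1 = f(x_n, y_n); k2 = f(x_n + h, y_n + h·k1); y_{n+1} = y_n + (h/2)·(k1 + k2).
x=0.000000, y=0.550000:
  k1 = f(0.000000, 0.550000) = 1.012000
  k2 = f(0.210000, 0.762520) = 1.665537
  y ← 0.550000 + (0.21/2)·(1.012000 + 1.665537) = 0.831141
x=0.210000, y=0.831141:
  k1 = f(0.210000, 0.831141) = 1.791800
  k2 = f(0.420000, 1.207419) = 2.746652
  y ← 0.831141 + (0.21/2)·(1.791800 + 2.746652) = 1.307679
y(0.42) ≈ 1.3077

1.3077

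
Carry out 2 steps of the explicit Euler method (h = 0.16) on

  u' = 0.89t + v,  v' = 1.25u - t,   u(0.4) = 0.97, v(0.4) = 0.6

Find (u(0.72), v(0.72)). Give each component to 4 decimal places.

Euler on (u,v): u_{n+1} = u_n + h·u', v_{n+1} = v_n + h·v'.
0.400000: (0.970000, 0.600000); f=(0.956000, 0.812500) → (1.122960, 0.730000)
0.560000: (1.122960, 0.730000); f=(1.228400, 0.843700) → (1.319504, 0.864992)
(u(0.72), v(0.72)) ≈ (1.3195, 0.8650)

1.3195, 0.8650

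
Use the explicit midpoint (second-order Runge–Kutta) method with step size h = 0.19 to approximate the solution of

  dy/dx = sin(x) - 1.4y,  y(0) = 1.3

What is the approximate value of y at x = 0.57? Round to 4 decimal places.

Midpoint: k1 = f(x_n, y_n); k2 = f(x_n + h/2, y_n + (h/2)·k1); y_{n+1} = y_n + h·k2.
x=0.000000, y=1.300000:
  k1 = f(0.000000, 1.300000) = -1.820000
  k2 = f(0.095000, 1.127100) = -1.483083
  y ← 1.300000 + 0.19·(-1.483083) = 1.018214
x=0.190000, y=1.018214:
  k1 = f(0.190000, 1.018214) = -1.236641
  k2 = f(0.285000, 0.900733) = -0.979869
  y ← 1.018214 + 0.19·(-0.979869) = 0.832039
x=0.380000, y=0.832039:
  k1 = f(0.380000, 0.832039) = -0.793934
  k2 = f(0.475000, 0.756615) = -0.601923
  y ← 0.832039 + 0.19·(-0.601923) = 0.717674
y(0.57) ≈ 0.7177

0.7177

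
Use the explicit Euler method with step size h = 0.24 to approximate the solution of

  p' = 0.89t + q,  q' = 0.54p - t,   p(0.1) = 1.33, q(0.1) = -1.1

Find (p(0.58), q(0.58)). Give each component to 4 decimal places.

Euler on (p,q): p_{n+1} = p_n + h·p', q_{n+1} = q_n + h·q'.
0.100000: (1.330000, -1.100000); f=(-1.011000, 0.618200) → (1.087360, -0.951632)
0.340000: (1.087360, -0.951632); f=(-0.649032, 0.247174) → (0.931592, -0.892310)
(p(0.58), q(0.58)) ≈ (0.9316, -0.8923)

0.9316, -0.8923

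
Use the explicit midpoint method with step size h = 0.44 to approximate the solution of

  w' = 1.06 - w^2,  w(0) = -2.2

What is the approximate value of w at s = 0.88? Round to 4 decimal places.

Midpoint: k1 = f(s_n, w_n); k2 = f(s_n + h/2, w_n + (h/2)·k1); w_{n+1} = w_n + h·k2.
s=0.000000, w=-2.200000:
  k1 = f(0.000000, -2.200000) = -3.780000
  k2 = f(0.220000, -3.031600) = -8.130599
  w ← -2.200000 + 0.44·(-8.130599) = -5.777463
s=0.440000, w=-5.777463:
  k1 = f(0.440000, -5.777463) = -32.319083
  k2 = f(0.660000, -12.887662) = -165.031822
  w ← -5.777463 + 0.44·(-165.031822) = -78.391465
w(0.88) ≈ -78.3915

-78.3915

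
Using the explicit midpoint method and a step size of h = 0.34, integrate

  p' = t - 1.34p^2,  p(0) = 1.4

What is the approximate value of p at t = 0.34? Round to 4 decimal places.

Midpoint: k1 = f(t_n, p_n); k2 = f(t_n + h/2, p_n + (h/2)·k1); p_{n+1} = p_n + h·k2.
t=0.000000, p=1.400000:
  k1 = f(0.000000, 1.400000) = -2.626400
  k2 = f(0.170000, 0.953512) = -1.048308
  p ← 1.400000 + 0.34·(-1.048308) = 1.043575
p(0.34) ≈ 1.0436

1.0436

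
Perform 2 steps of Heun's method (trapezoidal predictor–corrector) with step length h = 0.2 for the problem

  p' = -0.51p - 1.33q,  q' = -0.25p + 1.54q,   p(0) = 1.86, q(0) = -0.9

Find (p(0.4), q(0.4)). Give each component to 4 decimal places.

Heun on (p,q): k1 = f(s_n, state_n); k2 = f(s_n + h, state_n + h·k1); state_{n+1} = state_n + (h/2)·(k1 + k2).
0.000000: (1.860000, -0.900000)
  k1 = (0.248400, -1.851000)
  predictor → (1.909680, -1.270200)
  k2 = (0.715429, -2.433528)
  → (1.956383, -1.328453)
0.200000: (1.956383, -1.328453)
  k1 = (0.769087, -2.534913)
  predictor → (2.110200, -1.835435)
  k2 = (1.364927, -3.354121)
  → (2.169784, -1.917356)
(p(0.4), q(0.4)) ≈ (2.1698, -1.9174)

2.1698, -1.9174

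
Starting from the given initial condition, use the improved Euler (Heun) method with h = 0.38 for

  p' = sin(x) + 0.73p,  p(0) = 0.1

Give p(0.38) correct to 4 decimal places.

0.2021

Heun: k1 = f(x_n, p_n); k2 = f(x_n + h, p_n + h·k1); p_{n+1} = p_n + (h/2)·(k1 + k2).
x=0.000000, p=0.100000:
  k1 = f(0.000000, 0.100000) = 0.073000
  k2 = f(0.380000, 0.127740) = 0.464171
  p ← 0.100000 + (0.38/2)·(0.073000 + 0.464171) = 0.202062
p(0.38) ≈ 0.2021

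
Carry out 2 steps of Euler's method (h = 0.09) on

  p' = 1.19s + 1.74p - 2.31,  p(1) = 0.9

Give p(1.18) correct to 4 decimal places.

Euler: p_{n+1} = p_n + h·f(s_n, p_n).
s=1.000000, p=0.900000: f=0.446000 → p ← 0.900000 + 0.09·0.446000 = 0.940140
s=1.090000, p=0.940140: f=0.622944 → p ← 0.940140 + 0.09·0.622944 = 0.996205
p(1.18) ≈ 0.9962

0.9962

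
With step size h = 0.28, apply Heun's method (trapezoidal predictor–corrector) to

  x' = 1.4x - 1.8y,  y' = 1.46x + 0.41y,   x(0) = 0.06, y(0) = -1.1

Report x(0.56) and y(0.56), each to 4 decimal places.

1.7492, -0.7114

Heun on (x,y): k1 = f(s_n, state_n); k2 = f(s_n + h, state_n + h·k1); state_{n+1} = state_n + (h/2)·(k1 + k2).
0.000000: (0.060000, -1.100000)
  k1 = (2.064000, -0.363400)
  predictor → (0.637920, -1.201752)
  k2 = (3.056242, 0.438645)
  → (0.776834, -1.089466)
0.280000: (0.776834, -1.089466)
  k1 = (3.048606, 0.687496)
  predictor → (1.630443, -0.896967)
  k2 = (3.897161, 2.012691)
  → (1.749241, -0.711439)
(x(0.56), y(0.56)) ≈ (1.7492, -0.7114)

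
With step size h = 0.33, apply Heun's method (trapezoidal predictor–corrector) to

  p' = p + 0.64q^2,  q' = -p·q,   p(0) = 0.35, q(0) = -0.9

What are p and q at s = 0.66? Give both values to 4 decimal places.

1.0406, -0.5813

Heun on (p,q): k1 = f(s_n, state_n); k2 = f(s_n + h, state_n + h·k1); state_{n+1} = state_n + (h/2)·(k1 + k2).
0.000000: (0.350000, -0.900000)
  k1 = (0.868400, 0.315000)
  predictor → (0.636572, -0.796050)
  k2 = (1.042137, 0.506743)
  → (0.665239, -0.764412)
0.330000: (0.665239, -0.764412)
  k1 = (1.039207, 0.508517)
  predictor → (1.008177, -0.596602)
  k2 = (1.235975, 0.601480)
  → (1.040644, -0.581263)
(p(0.66), q(0.66)) ≈ (1.0406, -0.5813)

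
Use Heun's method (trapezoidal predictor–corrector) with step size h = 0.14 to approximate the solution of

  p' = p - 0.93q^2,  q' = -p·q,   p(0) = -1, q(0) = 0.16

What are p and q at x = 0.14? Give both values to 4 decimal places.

Heun on (p,q): k1 = f(x_n, state_n); k2 = f(x_n + h, state_n + h·k1); state_{n+1} = state_n + (h/2)·(k1 + k2).
0.000000: (-1.000000, 0.160000)
  k1 = (-1.023808, 0.160000)
  predictor → (-1.143333, 0.182400)
  k2 = (-1.174274, 0.208544)
  → (-1.153866, 0.185798)
(p(0.14), q(0.14)) ≈ (-1.1539, 0.1858)

-1.1539, 0.1858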